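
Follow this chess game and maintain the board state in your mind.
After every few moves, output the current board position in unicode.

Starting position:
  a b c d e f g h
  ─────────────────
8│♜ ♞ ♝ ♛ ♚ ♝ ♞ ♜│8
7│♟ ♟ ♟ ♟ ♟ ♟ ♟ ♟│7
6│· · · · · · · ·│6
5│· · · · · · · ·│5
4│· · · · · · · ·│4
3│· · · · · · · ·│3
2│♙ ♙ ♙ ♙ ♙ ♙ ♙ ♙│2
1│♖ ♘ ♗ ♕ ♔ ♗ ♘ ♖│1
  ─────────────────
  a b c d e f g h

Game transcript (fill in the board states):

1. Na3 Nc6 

  a b c d e f g h
  ─────────────────
8│♜ · ♝ ♛ ♚ ♝ ♞ ♜│8
7│♟ ♟ ♟ ♟ ♟ ♟ ♟ ♟│7
6│· · ♞ · · · · ·│6
5│· · · · · · · ·│5
4│· · · · · · · ·│4
3│♘ · · · · · · ·│3
2│♙ ♙ ♙ ♙ ♙ ♙ ♙ ♙│2
1│♖ · ♗ ♕ ♔ ♗ ♘ ♖│1
  ─────────────────
  a b c d e f g h

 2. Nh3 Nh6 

  a b c d e f g h
  ─────────────────
8│♜ · ♝ ♛ ♚ ♝ · ♜│8
7│♟ ♟ ♟ ♟ ♟ ♟ ♟ ♟│7
6│· · ♞ · · · · ♞│6
5│· · · · · · · ·│5
4│· · · · · · · ·│4
3│♘ · · · · · · ♘│3
2│♙ ♙ ♙ ♙ ♙ ♙ ♙ ♙│2
1│♖ · ♗ ♕ ♔ ♗ · ♖│1
  ─────────────────
  a b c d e f g h

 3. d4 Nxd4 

  a b c d e f g h
  ─────────────────
8│♜ · ♝ ♛ ♚ ♝ · ♜│8
7│♟ ♟ ♟ ♟ ♟ ♟ ♟ ♟│7
6│· · · · · · · ♞│6
5│· · · · · · · ·│5
4│· · · ♞ · · · ·│4
3│♘ · · · · · · ♘│3
2│♙ ♙ ♙ · ♙ ♙ ♙ ♙│2
1│♖ · ♗ ♕ ♔ ♗ · ♖│1
  ─────────────────
  a b c d e f g h

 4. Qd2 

  a b c d e f g h
  ─────────────────
8│♜ · ♝ ♛ ♚ ♝ · ♜│8
7│♟ ♟ ♟ ♟ ♟ ♟ ♟ ♟│7
6│· · · · · · · ♞│6
5│· · · · · · · ·│5
4│· · · ♞ · · · ·│4
3│♘ · · · · · · ♘│3
2│♙ ♙ ♙ ♕ ♙ ♙ ♙ ♙│2
1│♖ · ♗ · ♔ ♗ · ♖│1
  ─────────────────
  a b c d e f g h


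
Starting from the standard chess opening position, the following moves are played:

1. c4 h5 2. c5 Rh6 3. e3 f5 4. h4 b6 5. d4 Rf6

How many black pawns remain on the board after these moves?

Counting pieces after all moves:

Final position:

  a b c d e f g h
  ─────────────────
8│♜ ♞ ♝ ♛ ♚ ♝ ♞ ·│8
7│♟ · ♟ ♟ ♟ · ♟ ·│7
6│· ♟ · · · ♜ · ·│6
5│· · ♙ · · ♟ · ♟│5
4│· · · ♙ · · · ♙│4
3│· · · · ♙ · · ·│3
2│♙ ♙ · · · ♙ ♙ ·│2
1│♖ ♘ ♗ ♕ ♔ ♗ ♘ ♖│1
  ─────────────────
  a b c d e f g h


8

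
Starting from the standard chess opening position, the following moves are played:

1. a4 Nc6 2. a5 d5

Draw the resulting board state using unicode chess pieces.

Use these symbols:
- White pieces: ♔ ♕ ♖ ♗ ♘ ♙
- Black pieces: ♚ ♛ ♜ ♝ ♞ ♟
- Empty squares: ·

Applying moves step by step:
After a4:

♜ ♞ ♝ ♛ ♚ ♝ ♞ ♜
♟ ♟ ♟ ♟ ♟ ♟ ♟ ♟
· · · · · · · ·
· · · · · · · ·
♙ · · · · · · ·
· · · · · · · ·
· ♙ ♙ ♙ ♙ ♙ ♙ ♙
♖ ♘ ♗ ♕ ♔ ♗ ♘ ♖


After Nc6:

♜ · ♝ ♛ ♚ ♝ ♞ ♜
♟ ♟ ♟ ♟ ♟ ♟ ♟ ♟
· · ♞ · · · · ·
· · · · · · · ·
♙ · · · · · · ·
· · · · · · · ·
· ♙ ♙ ♙ ♙ ♙ ♙ ♙
♖ ♘ ♗ ♕ ♔ ♗ ♘ ♖


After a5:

♜ · ♝ ♛ ♚ ♝ ♞ ♜
♟ ♟ ♟ ♟ ♟ ♟ ♟ ♟
· · ♞ · · · · ·
♙ · · · · · · ·
· · · · · · · ·
· · · · · · · ·
· ♙ ♙ ♙ ♙ ♙ ♙ ♙
♖ ♘ ♗ ♕ ♔ ♗ ♘ ♖


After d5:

♜ · ♝ ♛ ♚ ♝ ♞ ♜
♟ ♟ ♟ · ♟ ♟ ♟ ♟
· · ♞ · · · · ·
♙ · · ♟ · · · ·
· · · · · · · ·
· · · · · · · ·
· ♙ ♙ ♙ ♙ ♙ ♙ ♙
♖ ♘ ♗ ♕ ♔ ♗ ♘ ♖



  a b c d e f g h
  ─────────────────
8│♜ · ♝ ♛ ♚ ♝ ♞ ♜│8
7│♟ ♟ ♟ · ♟ ♟ ♟ ♟│7
6│· · ♞ · · · · ·│6
5│♙ · · ♟ · · · ·│5
4│· · · · · · · ·│4
3│· · · · · · · ·│3
2│· ♙ ♙ ♙ ♙ ♙ ♙ ♙│2
1│♖ ♘ ♗ ♕ ♔ ♗ ♘ ♖│1
  ─────────────────
  a b c d e f g h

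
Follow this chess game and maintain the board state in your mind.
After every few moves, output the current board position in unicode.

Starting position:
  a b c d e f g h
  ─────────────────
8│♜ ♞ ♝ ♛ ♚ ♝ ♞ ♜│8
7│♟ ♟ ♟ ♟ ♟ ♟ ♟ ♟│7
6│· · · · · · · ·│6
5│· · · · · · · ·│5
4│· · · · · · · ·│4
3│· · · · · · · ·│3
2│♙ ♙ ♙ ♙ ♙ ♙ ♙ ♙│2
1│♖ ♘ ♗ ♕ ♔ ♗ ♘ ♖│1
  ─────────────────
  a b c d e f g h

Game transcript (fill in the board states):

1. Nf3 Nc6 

  a b c d e f g h
  ─────────────────
8│♜ · ♝ ♛ ♚ ♝ ♞ ♜│8
7│♟ ♟ ♟ ♟ ♟ ♟ ♟ ♟│7
6│· · ♞ · · · · ·│6
5│· · · · · · · ·│5
4│· · · · · · · ·│4
3│· · · · · ♘ · ·│3
2│♙ ♙ ♙ ♙ ♙ ♙ ♙ ♙│2
1│♖ ♘ ♗ ♕ ♔ ♗ · ♖│1
  ─────────────────
  a b c d e f g h

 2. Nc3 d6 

  a b c d e f g h
  ─────────────────
8│♜ · ♝ ♛ ♚ ♝ ♞ ♜│8
7│♟ ♟ ♟ · ♟ ♟ ♟ ♟│7
6│· · ♞ ♟ · · · ·│6
5│· · · · · · · ·│5
4│· · · · · · · ·│4
3│· · ♘ · · ♘ · ·│3
2│♙ ♙ ♙ ♙ ♙ ♙ ♙ ♙│2
1│♖ · ♗ ♕ ♔ ♗ · ♖│1
  ─────────────────
  a b c d e f g h

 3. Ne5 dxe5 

  a b c d e f g h
  ─────────────────
8│♜ · ♝ ♛ ♚ ♝ ♞ ♜│8
7│♟ ♟ ♟ · ♟ ♟ ♟ ♟│7
6│· · ♞ · · · · ·│6
5│· · · · ♟ · · ·│5
4│· · · · · · · ·│4
3│· · ♘ · · · · ·│3
2│♙ ♙ ♙ ♙ ♙ ♙ ♙ ♙│2
1│♖ · ♗ ♕ ♔ ♗ · ♖│1
  ─────────────────
  a b c d e f g h



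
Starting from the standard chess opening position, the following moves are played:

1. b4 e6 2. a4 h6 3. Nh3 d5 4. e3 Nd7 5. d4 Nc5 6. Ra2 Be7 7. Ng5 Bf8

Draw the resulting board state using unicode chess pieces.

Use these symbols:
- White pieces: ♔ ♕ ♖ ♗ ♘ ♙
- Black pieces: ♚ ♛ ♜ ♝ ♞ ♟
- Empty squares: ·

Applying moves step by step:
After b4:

♜ ♞ ♝ ♛ ♚ ♝ ♞ ♜
♟ ♟ ♟ ♟ ♟ ♟ ♟ ♟
· · · · · · · ·
· · · · · · · ·
· ♙ · · · · · ·
· · · · · · · ·
♙ · ♙ ♙ ♙ ♙ ♙ ♙
♖ ♘ ♗ ♕ ♔ ♗ ♘ ♖


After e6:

♜ ♞ ♝ ♛ ♚ ♝ ♞ ♜
♟ ♟ ♟ ♟ · ♟ ♟ ♟
· · · · ♟ · · ·
· · · · · · · ·
· ♙ · · · · · ·
· · · · · · · ·
♙ · ♙ ♙ ♙ ♙ ♙ ♙
♖ ♘ ♗ ♕ ♔ ♗ ♘ ♖


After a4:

♜ ♞ ♝ ♛ ♚ ♝ ♞ ♜
♟ ♟ ♟ ♟ · ♟ ♟ ♟
· · · · ♟ · · ·
· · · · · · · ·
♙ ♙ · · · · · ·
· · · · · · · ·
· · ♙ ♙ ♙ ♙ ♙ ♙
♖ ♘ ♗ ♕ ♔ ♗ ♘ ♖


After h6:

♜ ♞ ♝ ♛ ♚ ♝ ♞ ♜
♟ ♟ ♟ ♟ · ♟ ♟ ·
· · · · ♟ · · ♟
· · · · · · · ·
♙ ♙ · · · · · ·
· · · · · · · ·
· · ♙ ♙ ♙ ♙ ♙ ♙
♖ ♘ ♗ ♕ ♔ ♗ ♘ ♖


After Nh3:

♜ ♞ ♝ ♛ ♚ ♝ ♞ ♜
♟ ♟ ♟ ♟ · ♟ ♟ ·
· · · · ♟ · · ♟
· · · · · · · ·
♙ ♙ · · · · · ·
· · · · · · · ♘
· · ♙ ♙ ♙ ♙ ♙ ♙
♖ ♘ ♗ ♕ ♔ ♗ · ♖


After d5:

♜ ♞ ♝ ♛ ♚ ♝ ♞ ♜
♟ ♟ ♟ · · ♟ ♟ ·
· · · · ♟ · · ♟
· · · ♟ · · · ·
♙ ♙ · · · · · ·
· · · · · · · ♘
· · ♙ ♙ ♙ ♙ ♙ ♙
♖ ♘ ♗ ♕ ♔ ♗ · ♖


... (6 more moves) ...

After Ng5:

♜ · ♝ ♛ ♚ · ♞ ♜
♟ ♟ ♟ · ♝ ♟ ♟ ·
· · · · ♟ · · ♟
· · ♞ ♟ · · ♘ ·
♙ ♙ · ♙ · · · ·
· · · · ♙ · · ·
♖ · ♙ · · ♙ ♙ ♙
· ♘ ♗ ♕ ♔ ♗ · ♖


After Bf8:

♜ · ♝ ♛ ♚ ♝ ♞ ♜
♟ ♟ ♟ · · ♟ ♟ ·
· · · · ♟ · · ♟
· · ♞ ♟ · · ♘ ·
♙ ♙ · ♙ · · · ·
· · · · ♙ · · ·
♖ · ♙ · · ♙ ♙ ♙
· ♘ ♗ ♕ ♔ ♗ · ♖



  a b c d e f g h
  ─────────────────
8│♜ · ♝ ♛ ♚ ♝ ♞ ♜│8
7│♟ ♟ ♟ · · ♟ ♟ ·│7
6│· · · · ♟ · · ♟│6
5│· · ♞ ♟ · · ♘ ·│5
4│♙ ♙ · ♙ · · · ·│4
3│· · · · ♙ · · ·│3
2│♖ · ♙ · · ♙ ♙ ♙│2
1│· ♘ ♗ ♕ ♔ ♗ · ♖│1
  ─────────────────
  a b c d e f g h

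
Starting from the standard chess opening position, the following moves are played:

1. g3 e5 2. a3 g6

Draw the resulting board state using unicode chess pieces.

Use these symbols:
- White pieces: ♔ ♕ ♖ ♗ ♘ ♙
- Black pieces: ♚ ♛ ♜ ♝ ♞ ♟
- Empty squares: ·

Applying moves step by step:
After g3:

♜ ♞ ♝ ♛ ♚ ♝ ♞ ♜
♟ ♟ ♟ ♟ ♟ ♟ ♟ ♟
· · · · · · · ·
· · · · · · · ·
· · · · · · · ·
· · · · · · ♙ ·
♙ ♙ ♙ ♙ ♙ ♙ · ♙
♖ ♘ ♗ ♕ ♔ ♗ ♘ ♖


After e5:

♜ ♞ ♝ ♛ ♚ ♝ ♞ ♜
♟ ♟ ♟ ♟ · ♟ ♟ ♟
· · · · · · · ·
· · · · ♟ · · ·
· · · · · · · ·
· · · · · · ♙ ·
♙ ♙ ♙ ♙ ♙ ♙ · ♙
♖ ♘ ♗ ♕ ♔ ♗ ♘ ♖


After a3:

♜ ♞ ♝ ♛ ♚ ♝ ♞ ♜
♟ ♟ ♟ ♟ · ♟ ♟ ♟
· · · · · · · ·
· · · · ♟ · · ·
· · · · · · · ·
♙ · · · · · ♙ ·
· ♙ ♙ ♙ ♙ ♙ · ♙
♖ ♘ ♗ ♕ ♔ ♗ ♘ ♖


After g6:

♜ ♞ ♝ ♛ ♚ ♝ ♞ ♜
♟ ♟ ♟ ♟ · ♟ · ♟
· · · · · · ♟ ·
· · · · ♟ · · ·
· · · · · · · ·
♙ · · · · · ♙ ·
· ♙ ♙ ♙ ♙ ♙ · ♙
♖ ♘ ♗ ♕ ♔ ♗ ♘ ♖



  a b c d e f g h
  ─────────────────
8│♜ ♞ ♝ ♛ ♚ ♝ ♞ ♜│8
7│♟ ♟ ♟ ♟ · ♟ · ♟│7
6│· · · · · · ♟ ·│6
5│· · · · ♟ · · ·│5
4│· · · · · · · ·│4
3│♙ · · · · · ♙ ·│3
2│· ♙ ♙ ♙ ♙ ♙ · ♙│2
1│♖ ♘ ♗ ♕ ♔ ♗ ♘ ♖│1
  ─────────────────
  a b c d e f g h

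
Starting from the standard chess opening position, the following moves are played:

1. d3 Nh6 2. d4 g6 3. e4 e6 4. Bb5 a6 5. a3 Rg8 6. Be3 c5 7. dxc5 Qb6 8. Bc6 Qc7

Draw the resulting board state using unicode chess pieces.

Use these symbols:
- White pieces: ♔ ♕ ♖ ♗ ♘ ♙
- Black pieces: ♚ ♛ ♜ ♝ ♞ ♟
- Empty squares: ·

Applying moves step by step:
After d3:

♜ ♞ ♝ ♛ ♚ ♝ ♞ ♜
♟ ♟ ♟ ♟ ♟ ♟ ♟ ♟
· · · · · · · ·
· · · · · · · ·
· · · · · · · ·
· · · ♙ · · · ·
♙ ♙ ♙ · ♙ ♙ ♙ ♙
♖ ♘ ♗ ♕ ♔ ♗ ♘ ♖


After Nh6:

♜ ♞ ♝ ♛ ♚ ♝ · ♜
♟ ♟ ♟ ♟ ♟ ♟ ♟ ♟
· · · · · · · ♞
· · · · · · · ·
· · · · · · · ·
· · · ♙ · · · ·
♙ ♙ ♙ · ♙ ♙ ♙ ♙
♖ ♘ ♗ ♕ ♔ ♗ ♘ ♖


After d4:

♜ ♞ ♝ ♛ ♚ ♝ · ♜
♟ ♟ ♟ ♟ ♟ ♟ ♟ ♟
· · · · · · · ♞
· · · · · · · ·
· · · ♙ · · · ·
· · · · · · · ·
♙ ♙ ♙ · ♙ ♙ ♙ ♙
♖ ♘ ♗ ♕ ♔ ♗ ♘ ♖


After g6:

♜ ♞ ♝ ♛ ♚ ♝ · ♜
♟ ♟ ♟ ♟ ♟ ♟ · ♟
· · · · · · ♟ ♞
· · · · · · · ·
· · · ♙ · · · ·
· · · · · · · ·
♙ ♙ ♙ · ♙ ♙ ♙ ♙
♖ ♘ ♗ ♕ ♔ ♗ ♘ ♖


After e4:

♜ ♞ ♝ ♛ ♚ ♝ · ♜
♟ ♟ ♟ ♟ ♟ ♟ · ♟
· · · · · · ♟ ♞
· · · · · · · ·
· · · ♙ ♙ · · ·
· · · · · · · ·
♙ ♙ ♙ · · ♙ ♙ ♙
♖ ♘ ♗ ♕ ♔ ♗ ♘ ♖


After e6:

♜ ♞ ♝ ♛ ♚ ♝ · ♜
♟ ♟ ♟ ♟ · ♟ · ♟
· · · · ♟ · ♟ ♞
· · · · · · · ·
· · · ♙ ♙ · · ·
· · · · · · · ·
♙ ♙ ♙ · · ♙ ♙ ♙
♖ ♘ ♗ ♕ ♔ ♗ ♘ ♖


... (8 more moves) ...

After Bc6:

♜ ♞ ♝ · ♚ ♝ ♜ ·
· ♟ · ♟ · ♟ · ♟
♟ ♛ ♗ · ♟ · ♟ ♞
· · ♙ · · · · ·
· · · · ♙ · · ·
♙ · · · ♗ · · ·
· ♙ ♙ · · ♙ ♙ ♙
♖ ♘ · ♕ ♔ · ♘ ♖


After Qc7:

♜ ♞ ♝ · ♚ ♝ ♜ ·
· ♟ ♛ ♟ · ♟ · ♟
♟ · ♗ · ♟ · ♟ ♞
· · ♙ · · · · ·
· · · · ♙ · · ·
♙ · · · ♗ · · ·
· ♙ ♙ · · ♙ ♙ ♙
♖ ♘ · ♕ ♔ · ♘ ♖



  a b c d e f g h
  ─────────────────
8│♜ ♞ ♝ · ♚ ♝ ♜ ·│8
7│· ♟ ♛ ♟ · ♟ · ♟│7
6│♟ · ♗ · ♟ · ♟ ♞│6
5│· · ♙ · · · · ·│5
4│· · · · ♙ · · ·│4
3│♙ · · · ♗ · · ·│3
2│· ♙ ♙ · · ♙ ♙ ♙│2
1│♖ ♘ · ♕ ♔ · ♘ ♖│1
  ─────────────────
  a b c d e f g h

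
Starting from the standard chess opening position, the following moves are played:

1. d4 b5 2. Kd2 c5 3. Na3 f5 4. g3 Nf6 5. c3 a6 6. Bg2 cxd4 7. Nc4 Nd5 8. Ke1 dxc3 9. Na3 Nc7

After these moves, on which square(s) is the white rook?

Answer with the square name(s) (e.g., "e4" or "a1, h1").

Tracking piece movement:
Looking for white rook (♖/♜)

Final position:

  a b c d e f g h
  ─────────────────
8│♜ ♞ ♝ ♛ ♚ ♝ · ♜│8
7│· · ♞ ♟ ♟ · ♟ ♟│7
6│♟ · · · · · · ·│6
5│· ♟ · · · ♟ · ·│5
4│· · · · · · · ·│4
3│♘ · ♟ · · · ♙ ·│3
2│♙ ♙ · · ♙ ♙ ♗ ♙│2
1│♖ · ♗ ♕ ♔ · ♘ ♖│1
  ─────────────────
  a b c d e f g h


a1, h1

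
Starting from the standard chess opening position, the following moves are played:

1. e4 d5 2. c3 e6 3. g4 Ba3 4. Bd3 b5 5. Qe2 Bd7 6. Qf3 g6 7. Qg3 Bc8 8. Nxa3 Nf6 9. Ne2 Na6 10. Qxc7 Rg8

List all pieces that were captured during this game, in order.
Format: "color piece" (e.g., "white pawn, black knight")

Tracking captures:
  Nxa3: captured black bishop
  Qxc7: captured black pawn

black bishop, black pawn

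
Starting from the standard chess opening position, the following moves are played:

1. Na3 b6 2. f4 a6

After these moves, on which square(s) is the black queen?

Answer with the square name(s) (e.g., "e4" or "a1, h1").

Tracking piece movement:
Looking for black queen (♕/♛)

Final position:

  a b c d e f g h
  ─────────────────
8│♜ ♞ ♝ ♛ ♚ ♝ ♞ ♜│8
7│· · ♟ ♟ ♟ ♟ ♟ ♟│7
6│♟ ♟ · · · · · ·│6
5│· · · · · · · ·│5
4│· · · · · ♙ · ·│4
3│♘ · · · · · · ·│3
2│♙ ♙ ♙ ♙ ♙ · ♙ ♙│2
1│♖ · ♗ ♕ ♔ ♗ ♘ ♖│1
  ─────────────────
  a b c d e f g h


d8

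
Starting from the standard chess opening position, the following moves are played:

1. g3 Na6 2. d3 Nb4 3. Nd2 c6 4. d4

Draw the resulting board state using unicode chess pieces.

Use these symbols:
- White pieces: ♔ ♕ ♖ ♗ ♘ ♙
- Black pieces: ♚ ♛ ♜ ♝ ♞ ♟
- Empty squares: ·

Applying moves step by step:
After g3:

♜ ♞ ♝ ♛ ♚ ♝ ♞ ♜
♟ ♟ ♟ ♟ ♟ ♟ ♟ ♟
· · · · · · · ·
· · · · · · · ·
· · · · · · · ·
· · · · · · ♙ ·
♙ ♙ ♙ ♙ ♙ ♙ · ♙
♖ ♘ ♗ ♕ ♔ ♗ ♘ ♖


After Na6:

♜ · ♝ ♛ ♚ ♝ ♞ ♜
♟ ♟ ♟ ♟ ♟ ♟ ♟ ♟
♞ · · · · · · ·
· · · · · · · ·
· · · · · · · ·
· · · · · · ♙ ·
♙ ♙ ♙ ♙ ♙ ♙ · ♙
♖ ♘ ♗ ♕ ♔ ♗ ♘ ♖


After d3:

♜ · ♝ ♛ ♚ ♝ ♞ ♜
♟ ♟ ♟ ♟ ♟ ♟ ♟ ♟
♞ · · · · · · ·
· · · · · · · ·
· · · · · · · ·
· · · ♙ · · ♙ ·
♙ ♙ ♙ · ♙ ♙ · ♙
♖ ♘ ♗ ♕ ♔ ♗ ♘ ♖


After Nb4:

♜ · ♝ ♛ ♚ ♝ ♞ ♜
♟ ♟ ♟ ♟ ♟ ♟ ♟ ♟
· · · · · · · ·
· · · · · · · ·
· ♞ · · · · · ·
· · · ♙ · · ♙ ·
♙ ♙ ♙ · ♙ ♙ · ♙
♖ ♘ ♗ ♕ ♔ ♗ ♘ ♖


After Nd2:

♜ · ♝ ♛ ♚ ♝ ♞ ♜
♟ ♟ ♟ ♟ ♟ ♟ ♟ ♟
· · · · · · · ·
· · · · · · · ·
· ♞ · · · · · ·
· · · ♙ · · ♙ ·
♙ ♙ ♙ ♘ ♙ ♙ · ♙
♖ · ♗ ♕ ♔ ♗ ♘ ♖


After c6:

♜ · ♝ ♛ ♚ ♝ ♞ ♜
♟ ♟ · ♟ ♟ ♟ ♟ ♟
· · ♟ · · · · ·
· · · · · · · ·
· ♞ · · · · · ·
· · · ♙ · · ♙ ·
♙ ♙ ♙ ♘ ♙ ♙ · ♙
♖ · ♗ ♕ ♔ ♗ ♘ ♖


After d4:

♜ · ♝ ♛ ♚ ♝ ♞ ♜
♟ ♟ · ♟ ♟ ♟ ♟ ♟
· · ♟ · · · · ·
· · · · · · · ·
· ♞ · ♙ · · · ·
· · · · · · ♙ ·
♙ ♙ ♙ ♘ ♙ ♙ · ♙
♖ · ♗ ♕ ♔ ♗ ♘ ♖



  a b c d e f g h
  ─────────────────
8│♜ · ♝ ♛ ♚ ♝ ♞ ♜│8
7│♟ ♟ · ♟ ♟ ♟ ♟ ♟│7
6│· · ♟ · · · · ·│6
5│· · · · · · · ·│5
4│· ♞ · ♙ · · · ·│4
3│· · · · · · ♙ ·│3
2│♙ ♙ ♙ ♘ ♙ ♙ · ♙│2
1│♖ · ♗ ♕ ♔ ♗ ♘ ♖│1
  ─────────────────
  a b c d e f g h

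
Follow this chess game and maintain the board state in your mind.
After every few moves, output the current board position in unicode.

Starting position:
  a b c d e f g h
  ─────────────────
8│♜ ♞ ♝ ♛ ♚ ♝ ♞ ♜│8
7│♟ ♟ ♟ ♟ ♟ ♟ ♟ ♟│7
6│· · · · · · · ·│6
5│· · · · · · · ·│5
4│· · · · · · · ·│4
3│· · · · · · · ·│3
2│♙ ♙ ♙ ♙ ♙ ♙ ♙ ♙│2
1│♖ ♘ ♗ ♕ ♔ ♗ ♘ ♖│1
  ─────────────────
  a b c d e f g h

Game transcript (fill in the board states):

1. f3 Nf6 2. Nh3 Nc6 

  a b c d e f g h
  ─────────────────
8│♜ · ♝ ♛ ♚ ♝ · ♜│8
7│♟ ♟ ♟ ♟ ♟ ♟ ♟ ♟│7
6│· · ♞ · · ♞ · ·│6
5│· · · · · · · ·│5
4│· · · · · · · ·│4
3│· · · · · ♙ · ♘│3
2│♙ ♙ ♙ ♙ ♙ · ♙ ♙│2
1│♖ ♘ ♗ ♕ ♔ ♗ · ♖│1
  ─────────────────
  a b c d e f g h

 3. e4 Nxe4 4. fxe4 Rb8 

  a b c d e f g h
  ─────────────────
8│· ♜ ♝ ♛ ♚ ♝ · ♜│8
7│♟ ♟ ♟ ♟ ♟ ♟ ♟ ♟│7
6│· · ♞ · · · · ·│6
5│· · · · · · · ·│5
4│· · · · ♙ · · ·│4
3│· · · · · · · ♘│3
2│♙ ♙ ♙ ♙ · · ♙ ♙│2
1│♖ ♘ ♗ ♕ ♔ ♗ · ♖│1
  ─────────────────
  a b c d e f g h

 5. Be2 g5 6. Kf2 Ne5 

  a b c d e f g h
  ─────────────────
8│· ♜ ♝ ♛ ♚ ♝ · ♜│8
7│♟ ♟ ♟ ♟ ♟ ♟ · ♟│7
6│· · · · · · · ·│6
5│· · · · ♞ · ♟ ·│5
4│· · · · ♙ · · ·│4
3│· · · · · · · ♘│3
2│♙ ♙ ♙ ♙ ♗ ♔ ♙ ♙│2
1│♖ ♘ ♗ ♕ · · · ♖│1
  ─────────────────
  a b c d e f g h

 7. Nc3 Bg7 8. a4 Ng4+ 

  a b c d e f g h
  ─────────────────
8│· ♜ ♝ ♛ ♚ · · ♜│8
7│♟ ♟ ♟ ♟ ♟ ♟ ♝ ♟│7
6│· · · · · · · ·│6
5│· · · · · · ♟ ·│5
4│♙ · · · ♙ · ♞ ·│4
3│· · ♘ · · · · ♘│3
2│· ♙ ♙ ♙ ♗ ♔ ♙ ♙│2
1│♖ · ♗ ♕ · · · ♖│1
  ─────────────────
  a b c d e f g h

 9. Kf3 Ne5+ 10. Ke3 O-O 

  a b c d e f g h
  ─────────────────
8│· ♜ ♝ ♛ · ♜ ♚ ·│8
7│♟ ♟ ♟ ♟ ♟ ♟ ♝ ♟│7
6│· · · · · · · ·│6
5│· · · · ♞ · ♟ ·│5
4│♙ · · · ♙ · · ·│4
3│· · ♘ · ♔ · · ♘│3
2│· ♙ ♙ ♙ ♗ · ♙ ♙│2
1│♖ · ♗ ♕ · · · ♖│1
  ─────────────────
  a b c d e f g h



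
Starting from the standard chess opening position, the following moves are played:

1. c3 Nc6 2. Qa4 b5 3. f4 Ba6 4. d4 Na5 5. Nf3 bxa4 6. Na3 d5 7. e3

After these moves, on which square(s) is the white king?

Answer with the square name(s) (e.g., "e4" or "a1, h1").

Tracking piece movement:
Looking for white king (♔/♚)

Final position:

  a b c d e f g h
  ─────────────────
8│♜ · · ♛ ♚ ♝ ♞ ♜│8
7│♟ · ♟ · ♟ ♟ ♟ ♟│7
6│♝ · · · · · · ·│6
5│♞ · · ♟ · · · ·│5
4│♟ · · ♙ · ♙ · ·│4
3│♘ · ♙ · ♙ ♘ · ·│3
2│♙ ♙ · · · · ♙ ♙│2
1│♖ · ♗ · ♔ ♗ · ♖│1
  ─────────────────
  a b c d e f g h


e1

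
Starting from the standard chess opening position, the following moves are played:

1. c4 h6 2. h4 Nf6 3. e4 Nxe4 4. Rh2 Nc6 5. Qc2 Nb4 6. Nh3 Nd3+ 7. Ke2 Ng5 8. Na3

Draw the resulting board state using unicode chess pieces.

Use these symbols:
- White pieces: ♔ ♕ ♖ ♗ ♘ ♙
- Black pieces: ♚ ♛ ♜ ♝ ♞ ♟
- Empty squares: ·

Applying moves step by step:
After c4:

♜ ♞ ♝ ♛ ♚ ♝ ♞ ♜
♟ ♟ ♟ ♟ ♟ ♟ ♟ ♟
· · · · · · · ·
· · · · · · · ·
· · ♙ · · · · ·
· · · · · · · ·
♙ ♙ · ♙ ♙ ♙ ♙ ♙
♖ ♘ ♗ ♕ ♔ ♗ ♘ ♖


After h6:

♜ ♞ ♝ ♛ ♚ ♝ ♞ ♜
♟ ♟ ♟ ♟ ♟ ♟ ♟ ·
· · · · · · · ♟
· · · · · · · ·
· · ♙ · · · · ·
· · · · · · · ·
♙ ♙ · ♙ ♙ ♙ ♙ ♙
♖ ♘ ♗ ♕ ♔ ♗ ♘ ♖


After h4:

♜ ♞ ♝ ♛ ♚ ♝ ♞ ♜
♟ ♟ ♟ ♟ ♟ ♟ ♟ ·
· · · · · · · ♟
· · · · · · · ·
· · ♙ · · · · ♙
· · · · · · · ·
♙ ♙ · ♙ ♙ ♙ ♙ ·
♖ ♘ ♗ ♕ ♔ ♗ ♘ ♖


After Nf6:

♜ ♞ ♝ ♛ ♚ ♝ · ♜
♟ ♟ ♟ ♟ ♟ ♟ ♟ ·
· · · · · ♞ · ♟
· · · · · · · ·
· · ♙ · · · · ♙
· · · · · · · ·
♙ ♙ · ♙ ♙ ♙ ♙ ·
♖ ♘ ♗ ♕ ♔ ♗ ♘ ♖


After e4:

♜ ♞ ♝ ♛ ♚ ♝ · ♜
♟ ♟ ♟ ♟ ♟ ♟ ♟ ·
· · · · · ♞ · ♟
· · · · · · · ·
· · ♙ · ♙ · · ♙
· · · · · · · ·
♙ ♙ · ♙ · ♙ ♙ ·
♖ ♘ ♗ ♕ ♔ ♗ ♘ ♖


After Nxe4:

♜ ♞ ♝ ♛ ♚ ♝ · ♜
♟ ♟ ♟ ♟ ♟ ♟ ♟ ·
· · · · · · · ♟
· · · · · · · ·
· · ♙ · ♞ · · ♙
· · · · · · · ·
♙ ♙ · ♙ · ♙ ♙ ·
♖ ♘ ♗ ♕ ♔ ♗ ♘ ♖


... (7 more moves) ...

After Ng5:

♜ · ♝ ♛ ♚ ♝ · ♜
♟ ♟ ♟ ♟ ♟ ♟ ♟ ·
· · · · · · · ♟
· · · · · · ♞ ·
· · ♙ · · · · ♙
· · · ♞ · · · ♘
♙ ♙ ♕ ♙ ♔ ♙ ♙ ♖
♖ ♘ ♗ · · ♗ · ·


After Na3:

♜ · ♝ ♛ ♚ ♝ · ♜
♟ ♟ ♟ ♟ ♟ ♟ ♟ ·
· · · · · · · ♟
· · · · · · ♞ ·
· · ♙ · · · · ♙
♘ · · ♞ · · · ♘
♙ ♙ ♕ ♙ ♔ ♙ ♙ ♖
♖ · ♗ · · ♗ · ·



  a b c d e f g h
  ─────────────────
8│♜ · ♝ ♛ ♚ ♝ · ♜│8
7│♟ ♟ ♟ ♟ ♟ ♟ ♟ ·│7
6│· · · · · · · ♟│6
5│· · · · · · ♞ ·│5
4│· · ♙ · · · · ♙│4
3│♘ · · ♞ · · · ♘│3
2│♙ ♙ ♕ ♙ ♔ ♙ ♙ ♖│2
1│♖ · ♗ · · ♗ · ·│1
  ─────────────────
  a b c d e f g h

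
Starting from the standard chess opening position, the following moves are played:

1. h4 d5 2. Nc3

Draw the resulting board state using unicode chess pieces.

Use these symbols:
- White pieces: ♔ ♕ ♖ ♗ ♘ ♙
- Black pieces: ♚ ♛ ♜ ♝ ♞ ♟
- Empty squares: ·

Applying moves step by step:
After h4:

♜ ♞ ♝ ♛ ♚ ♝ ♞ ♜
♟ ♟ ♟ ♟ ♟ ♟ ♟ ♟
· · · · · · · ·
· · · · · · · ·
· · · · · · · ♙
· · · · · · · ·
♙ ♙ ♙ ♙ ♙ ♙ ♙ ·
♖ ♘ ♗ ♕ ♔ ♗ ♘ ♖


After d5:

♜ ♞ ♝ ♛ ♚ ♝ ♞ ♜
♟ ♟ ♟ · ♟ ♟ ♟ ♟
· · · · · · · ·
· · · ♟ · · · ·
· · · · · · · ♙
· · · · · · · ·
♙ ♙ ♙ ♙ ♙ ♙ ♙ ·
♖ ♘ ♗ ♕ ♔ ♗ ♘ ♖


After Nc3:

♜ ♞ ♝ ♛ ♚ ♝ ♞ ♜
♟ ♟ ♟ · ♟ ♟ ♟ ♟
· · · · · · · ·
· · · ♟ · · · ·
· · · · · · · ♙
· · ♘ · · · · ·
♙ ♙ ♙ ♙ ♙ ♙ ♙ ·
♖ · ♗ ♕ ♔ ♗ ♘ ♖



  a b c d e f g h
  ─────────────────
8│♜ ♞ ♝ ♛ ♚ ♝ ♞ ♜│8
7│♟ ♟ ♟ · ♟ ♟ ♟ ♟│7
6│· · · · · · · ·│6
5│· · · ♟ · · · ·│5
4│· · · · · · · ♙│4
3│· · ♘ · · · · ·│3
2│♙ ♙ ♙ ♙ ♙ ♙ ♙ ·│2
1│♖ · ♗ ♕ ♔ ♗ ♘ ♖│1
  ─────────────────
  a b c d e f g h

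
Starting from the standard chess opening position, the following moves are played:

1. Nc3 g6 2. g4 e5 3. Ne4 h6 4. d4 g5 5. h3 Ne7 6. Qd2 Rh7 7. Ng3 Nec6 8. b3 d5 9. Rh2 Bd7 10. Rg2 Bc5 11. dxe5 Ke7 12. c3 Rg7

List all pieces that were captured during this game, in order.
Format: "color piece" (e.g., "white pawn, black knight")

Tracking captures:
  dxe5: captured black pawn

black pawn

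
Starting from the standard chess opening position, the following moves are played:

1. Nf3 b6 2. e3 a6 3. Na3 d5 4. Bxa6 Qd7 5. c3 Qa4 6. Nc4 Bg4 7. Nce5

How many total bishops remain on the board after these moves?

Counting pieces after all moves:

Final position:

  a b c d e f g h
  ─────────────────
8│♜ ♞ · · ♚ ♝ ♞ ♜│8
7│· · ♟ · ♟ ♟ ♟ ♟│7
6│♗ ♟ · · · · · ·│6
5│· · · ♟ ♘ · · ·│5
4│♛ · · · · · ♝ ·│4
3│· · ♙ · ♙ ♘ · ·│3
2│♙ ♙ · ♙ · ♙ ♙ ♙│2
1│♖ · ♗ ♕ ♔ · · ♖│1
  ─────────────────
  a b c d e f g h


4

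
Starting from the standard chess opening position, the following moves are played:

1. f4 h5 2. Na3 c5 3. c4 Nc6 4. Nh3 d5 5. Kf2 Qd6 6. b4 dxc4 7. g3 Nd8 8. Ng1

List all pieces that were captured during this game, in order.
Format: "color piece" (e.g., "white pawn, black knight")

Tracking captures:
  dxc4: captured white pawn

white pawn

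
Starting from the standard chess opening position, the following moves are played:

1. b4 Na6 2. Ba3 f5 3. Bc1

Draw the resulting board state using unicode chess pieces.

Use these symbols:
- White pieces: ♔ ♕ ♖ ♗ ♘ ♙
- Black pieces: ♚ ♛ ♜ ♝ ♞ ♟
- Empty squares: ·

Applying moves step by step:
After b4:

♜ ♞ ♝ ♛ ♚ ♝ ♞ ♜
♟ ♟ ♟ ♟ ♟ ♟ ♟ ♟
· · · · · · · ·
· · · · · · · ·
· ♙ · · · · · ·
· · · · · · · ·
♙ · ♙ ♙ ♙ ♙ ♙ ♙
♖ ♘ ♗ ♕ ♔ ♗ ♘ ♖


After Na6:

♜ · ♝ ♛ ♚ ♝ ♞ ♜
♟ ♟ ♟ ♟ ♟ ♟ ♟ ♟
♞ · · · · · · ·
· · · · · · · ·
· ♙ · · · · · ·
· · · · · · · ·
♙ · ♙ ♙ ♙ ♙ ♙ ♙
♖ ♘ ♗ ♕ ♔ ♗ ♘ ♖


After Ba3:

♜ · ♝ ♛ ♚ ♝ ♞ ♜
♟ ♟ ♟ ♟ ♟ ♟ ♟ ♟
♞ · · · · · · ·
· · · · · · · ·
· ♙ · · · · · ·
♗ · · · · · · ·
♙ · ♙ ♙ ♙ ♙ ♙ ♙
♖ ♘ · ♕ ♔ ♗ ♘ ♖


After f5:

♜ · ♝ ♛ ♚ ♝ ♞ ♜
♟ ♟ ♟ ♟ ♟ · ♟ ♟
♞ · · · · · · ·
· · · · · ♟ · ·
· ♙ · · · · · ·
♗ · · · · · · ·
♙ · ♙ ♙ ♙ ♙ ♙ ♙
♖ ♘ · ♕ ♔ ♗ ♘ ♖


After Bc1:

♜ · ♝ ♛ ♚ ♝ ♞ ♜
♟ ♟ ♟ ♟ ♟ · ♟ ♟
♞ · · · · · · ·
· · · · · ♟ · ·
· ♙ · · · · · ·
· · · · · · · ·
♙ · ♙ ♙ ♙ ♙ ♙ ♙
♖ ♘ ♗ ♕ ♔ ♗ ♘ ♖



  a b c d e f g h
  ─────────────────
8│♜ · ♝ ♛ ♚ ♝ ♞ ♜│8
7│♟ ♟ ♟ ♟ ♟ · ♟ ♟│7
6│♞ · · · · · · ·│6
5│· · · · · ♟ · ·│5
4│· ♙ · · · · · ·│4
3│· · · · · · · ·│3
2│♙ · ♙ ♙ ♙ ♙ ♙ ♙│2
1│♖ ♘ ♗ ♕ ♔ ♗ ♘ ♖│1
  ─────────────────
  a b c d e f g h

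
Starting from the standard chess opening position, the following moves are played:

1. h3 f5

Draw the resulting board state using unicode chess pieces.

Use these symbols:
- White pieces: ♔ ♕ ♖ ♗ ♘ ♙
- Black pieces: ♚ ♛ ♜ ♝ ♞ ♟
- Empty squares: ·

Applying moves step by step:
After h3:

♜ ♞ ♝ ♛ ♚ ♝ ♞ ♜
♟ ♟ ♟ ♟ ♟ ♟ ♟ ♟
· · · · · · · ·
· · · · · · · ·
· · · · · · · ·
· · · · · · · ♙
♙ ♙ ♙ ♙ ♙ ♙ ♙ ·
♖ ♘ ♗ ♕ ♔ ♗ ♘ ♖


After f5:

♜ ♞ ♝ ♛ ♚ ♝ ♞ ♜
♟ ♟ ♟ ♟ ♟ · ♟ ♟
· · · · · · · ·
· · · · · ♟ · ·
· · · · · · · ·
· · · · · · · ♙
♙ ♙ ♙ ♙ ♙ ♙ ♙ ·
♖ ♘ ♗ ♕ ♔ ♗ ♘ ♖



  a b c d e f g h
  ─────────────────
8│♜ ♞ ♝ ♛ ♚ ♝ ♞ ♜│8
7│♟ ♟ ♟ ♟ ♟ · ♟ ♟│7
6│· · · · · · · ·│6
5│· · · · · ♟ · ·│5
4│· · · · · · · ·│4
3│· · · · · · · ♙│3
2│♙ ♙ ♙ ♙ ♙ ♙ ♙ ·│2
1│♖ ♘ ♗ ♕ ♔ ♗ ♘ ♖│1
  ─────────────────
  a b c d e f g h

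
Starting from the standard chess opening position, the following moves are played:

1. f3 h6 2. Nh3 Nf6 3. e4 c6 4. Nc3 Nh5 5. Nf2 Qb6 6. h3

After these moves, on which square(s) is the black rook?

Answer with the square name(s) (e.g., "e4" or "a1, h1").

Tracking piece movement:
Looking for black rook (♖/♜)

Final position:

  a b c d e f g h
  ─────────────────
8│♜ ♞ ♝ · ♚ ♝ · ♜│8
7│♟ ♟ · ♟ ♟ ♟ ♟ ·│7
6│· ♛ ♟ · · · · ♟│6
5│· · · · · · · ♞│5
4│· · · · ♙ · · ·│4
3│· · ♘ · · ♙ · ♙│3
2│♙ ♙ ♙ ♙ · ♘ ♙ ·│2
1│♖ · ♗ ♕ ♔ ♗ · ♖│1
  ─────────────────
  a b c d e f g h


a8, h8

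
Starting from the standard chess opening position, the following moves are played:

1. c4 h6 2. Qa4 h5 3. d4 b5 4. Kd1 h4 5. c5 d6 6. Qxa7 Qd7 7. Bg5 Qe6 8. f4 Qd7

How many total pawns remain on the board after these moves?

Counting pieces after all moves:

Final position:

  a b c d e f g h
  ─────────────────
8│♜ ♞ ♝ · ♚ ♝ ♞ ♜│8
7│♕ · ♟ ♛ ♟ ♟ ♟ ·│7
6│· · · ♟ · · · ·│6
5│· ♟ ♙ · · · ♗ ·│5
4│· · · ♙ · ♙ · ♟│4
3│· · · · · · · ·│3
2│♙ ♙ · · ♙ · ♙ ♙│2
1│♖ ♘ · ♔ · ♗ ♘ ♖│1
  ─────────────────
  a b c d e f g h


15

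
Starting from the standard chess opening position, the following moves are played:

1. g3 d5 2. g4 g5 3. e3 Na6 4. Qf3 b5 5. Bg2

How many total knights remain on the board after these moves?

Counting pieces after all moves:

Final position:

  a b c d e f g h
  ─────────────────
8│♜ · ♝ ♛ ♚ ♝ ♞ ♜│8
7│♟ · ♟ · ♟ ♟ · ♟│7
6│♞ · · · · · · ·│6
5│· ♟ · ♟ · · ♟ ·│5
4│· · · · · · ♙ ·│4
3│· · · · ♙ ♕ · ·│3
2│♙ ♙ ♙ ♙ · ♙ ♗ ♙│2
1│♖ ♘ ♗ · ♔ · ♘ ♖│1
  ─────────────────
  a b c d e f g h


4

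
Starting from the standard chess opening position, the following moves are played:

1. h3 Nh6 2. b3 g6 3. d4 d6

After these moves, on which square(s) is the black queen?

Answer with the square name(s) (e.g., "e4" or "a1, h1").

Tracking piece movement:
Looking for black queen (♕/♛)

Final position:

  a b c d e f g h
  ─────────────────
8│♜ ♞ ♝ ♛ ♚ ♝ · ♜│8
7│♟ ♟ ♟ · ♟ ♟ · ♟│7
6│· · · ♟ · · ♟ ♞│6
5│· · · · · · · ·│5
4│· · · ♙ · · · ·│4
3│· ♙ · · · · · ♙│3
2│♙ · ♙ · ♙ ♙ ♙ ·│2
1│♖ ♘ ♗ ♕ ♔ ♗ ♘ ♖│1
  ─────────────────
  a b c d e f g h


d8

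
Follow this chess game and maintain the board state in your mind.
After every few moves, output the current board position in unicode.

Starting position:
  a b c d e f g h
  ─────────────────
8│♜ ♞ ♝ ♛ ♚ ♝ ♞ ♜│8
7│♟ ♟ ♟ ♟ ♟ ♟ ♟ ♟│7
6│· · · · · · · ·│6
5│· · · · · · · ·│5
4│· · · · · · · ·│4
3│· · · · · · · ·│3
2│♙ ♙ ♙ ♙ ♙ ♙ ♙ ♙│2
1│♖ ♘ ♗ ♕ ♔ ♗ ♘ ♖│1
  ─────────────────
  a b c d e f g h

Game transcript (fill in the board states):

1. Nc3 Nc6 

  a b c d e f g h
  ─────────────────
8│♜ · ♝ ♛ ♚ ♝ ♞ ♜│8
7│♟ ♟ ♟ ♟ ♟ ♟ ♟ ♟│7
6│· · ♞ · · · · ·│6
5│· · · · · · · ·│5
4│· · · · · · · ·│4
3│· · ♘ · · · · ·│3
2│♙ ♙ ♙ ♙ ♙ ♙ ♙ ♙│2
1│♖ · ♗ ♕ ♔ ♗ ♘ ♖│1
  ─────────────────
  a b c d e f g h

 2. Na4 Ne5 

  a b c d e f g h
  ─────────────────
8│♜ · ♝ ♛ ♚ ♝ ♞ ♜│8
7│♟ ♟ ♟ ♟ ♟ ♟ ♟ ♟│7
6│· · · · · · · ·│6
5│· · · · ♞ · · ·│5
4│♘ · · · · · · ·│4
3│· · · · · · · ·│3
2│♙ ♙ ♙ ♙ ♙ ♙ ♙ ♙│2
1│♖ · ♗ ♕ ♔ ♗ ♘ ♖│1
  ─────────────────
  a b c d e f g h

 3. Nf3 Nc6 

  a b c d e f g h
  ─────────────────
8│♜ · ♝ ♛ ♚ ♝ ♞ ♜│8
7│♟ ♟ ♟ ♟ ♟ ♟ ♟ ♟│7
6│· · ♞ · · · · ·│6
5│· · · · · · · ·│5
4│♘ · · · · · · ·│4
3│· · · · · ♘ · ·│3
2│♙ ♙ ♙ ♙ ♙ ♙ ♙ ♙│2
1│♖ · ♗ ♕ ♔ ♗ · ♖│1
  ─────────────────
  a b c d e f g h

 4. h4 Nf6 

  a b c d e f g h
  ─────────────────
8│♜ · ♝ ♛ ♚ ♝ · ♜│8
7│♟ ♟ ♟ ♟ ♟ ♟ ♟ ♟│7
6│· · ♞ · · ♞ · ·│6
5│· · · · · · · ·│5
4│♘ · · · · · · ♙│4
3│· · · · · ♘ · ·│3
2│♙ ♙ ♙ ♙ ♙ ♙ ♙ ·│2
1│♖ · ♗ ♕ ♔ ♗ · ♖│1
  ─────────────────
  a b c d e f g h



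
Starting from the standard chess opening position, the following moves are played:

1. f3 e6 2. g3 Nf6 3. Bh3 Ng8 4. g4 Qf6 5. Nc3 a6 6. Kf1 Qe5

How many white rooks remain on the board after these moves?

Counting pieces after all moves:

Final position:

  a b c d e f g h
  ─────────────────
8│♜ ♞ ♝ · ♚ ♝ ♞ ♜│8
7│· ♟ ♟ ♟ · ♟ ♟ ♟│7
6│♟ · · · ♟ · · ·│6
5│· · · · ♛ · · ·│5
4│· · · · · · ♙ ·│4
3│· · ♘ · · ♙ · ♗│3
2│♙ ♙ ♙ ♙ ♙ · · ♙│2
1│♖ · ♗ ♕ · ♔ ♘ ♖│1
  ─────────────────
  a b c d e f g h


2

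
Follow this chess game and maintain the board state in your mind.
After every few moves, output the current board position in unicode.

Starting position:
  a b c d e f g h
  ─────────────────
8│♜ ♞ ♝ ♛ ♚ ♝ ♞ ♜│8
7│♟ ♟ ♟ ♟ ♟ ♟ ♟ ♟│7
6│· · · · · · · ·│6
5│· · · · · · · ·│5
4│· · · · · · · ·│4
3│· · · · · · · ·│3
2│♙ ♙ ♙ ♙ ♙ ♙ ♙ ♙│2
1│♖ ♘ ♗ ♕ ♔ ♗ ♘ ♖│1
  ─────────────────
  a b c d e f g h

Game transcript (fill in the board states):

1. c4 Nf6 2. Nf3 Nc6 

  a b c d e f g h
  ─────────────────
8│♜ · ♝ ♛ ♚ ♝ · ♜│8
7│♟ ♟ ♟ ♟ ♟ ♟ ♟ ♟│7
6│· · ♞ · · ♞ · ·│6
5│· · · · · · · ·│5
4│· · ♙ · · · · ·│4
3│· · · · · ♘ · ·│3
2│♙ ♙ · ♙ ♙ ♙ ♙ ♙│2
1│♖ ♘ ♗ ♕ ♔ ♗ · ♖│1
  ─────────────────
  a b c d e f g h

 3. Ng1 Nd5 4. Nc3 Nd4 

  a b c d e f g h
  ─────────────────
8│♜ · ♝ ♛ ♚ ♝ · ♜│8
7│♟ ♟ ♟ ♟ ♟ ♟ ♟ ♟│7
6│· · · · · · · ·│6
5│· · · ♞ · · · ·│5
4│· · ♙ ♞ · · · ·│4
3│· · ♘ · · · · ·│3
2│♙ ♙ · ♙ ♙ ♙ ♙ ♙│2
1│♖ · ♗ ♕ ♔ ♗ ♘ ♖│1
  ─────────────────
  a b c d e f g h

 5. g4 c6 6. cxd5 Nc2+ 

  a b c d e f g h
  ─────────────────
8│♜ · ♝ ♛ ♚ ♝ · ♜│8
7│♟ ♟ · ♟ ♟ ♟ ♟ ♟│7
6│· · ♟ · · · · ·│6
5│· · · ♙ · · · ·│5
4│· · · · · · ♙ ·│4
3│· · ♘ · · · · ·│3
2│♙ ♙ ♞ ♙ ♙ ♙ · ♙│2
1│♖ · ♗ ♕ ♔ ♗ ♘ ♖│1
  ─────────────────
  a b c d e f g h

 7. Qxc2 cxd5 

  a b c d e f g h
  ─────────────────
8│♜ · ♝ ♛ ♚ ♝ · ♜│8
7│♟ ♟ · ♟ ♟ ♟ ♟ ♟│7
6│· · · · · · · ·│6
5│· · · ♟ · · · ·│5
4│· · · · · · ♙ ·│4
3│· · ♘ · · · · ·│3
2│♙ ♙ ♕ ♙ ♙ ♙ · ♙│2
1│♖ · ♗ · ♔ ♗ ♘ ♖│1
  ─────────────────
  a b c d e f g h


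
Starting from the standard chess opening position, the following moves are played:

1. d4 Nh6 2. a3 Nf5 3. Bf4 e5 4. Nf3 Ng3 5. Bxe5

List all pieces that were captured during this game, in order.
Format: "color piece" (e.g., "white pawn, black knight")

Tracking captures:
  Bxe5: captured black pawn

black pawn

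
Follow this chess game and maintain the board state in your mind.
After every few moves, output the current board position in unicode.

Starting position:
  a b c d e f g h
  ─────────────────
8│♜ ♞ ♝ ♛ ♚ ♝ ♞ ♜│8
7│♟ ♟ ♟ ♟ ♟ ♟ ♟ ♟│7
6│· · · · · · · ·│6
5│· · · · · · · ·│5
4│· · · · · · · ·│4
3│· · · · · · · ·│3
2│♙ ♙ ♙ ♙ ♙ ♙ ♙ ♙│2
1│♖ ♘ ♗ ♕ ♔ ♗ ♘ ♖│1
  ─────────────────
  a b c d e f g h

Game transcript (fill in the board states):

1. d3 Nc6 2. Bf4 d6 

  a b c d e f g h
  ─────────────────
8│♜ · ♝ ♛ ♚ ♝ ♞ ♜│8
7│♟ ♟ ♟ · ♟ ♟ ♟ ♟│7
6│· · ♞ ♟ · · · ·│6
5│· · · · · · · ·│5
4│· · · · · ♗ · ·│4
3│· · · ♙ · · · ·│3
2│♙ ♙ ♙ · ♙ ♙ ♙ ♙│2
1│♖ ♘ · ♕ ♔ ♗ ♘ ♖│1
  ─────────────────
  a b c d e f g h

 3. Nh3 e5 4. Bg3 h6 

  a b c d e f g h
  ─────────────────
8│♜ · ♝ ♛ ♚ ♝ ♞ ♜│8
7│♟ ♟ ♟ · · ♟ ♟ ·│7
6│· · ♞ ♟ · · · ♟│6
5│· · · · ♟ · · ·│5
4│· · · · · · · ·│4
3│· · · ♙ · · ♗ ♘│3
2│♙ ♙ ♙ · ♙ ♙ ♙ ♙│2
1│♖ ♘ · ♕ ♔ ♗ · ♖│1
  ─────────────────
  a b c d e f g h

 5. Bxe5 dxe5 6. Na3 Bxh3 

  a b c d e f g h
  ─────────────────
8│♜ · · ♛ ♚ ♝ ♞ ♜│8
7│♟ ♟ ♟ · · ♟ ♟ ·│7
6│· · ♞ · · · · ♟│6
5│· · · · ♟ · · ·│5
4│· · · · · · · ·│4
3│♘ · · ♙ · · · ♝│3
2│♙ ♙ ♙ · ♙ ♙ ♙ ♙│2
1│♖ · · ♕ ♔ ♗ · ♖│1
  ─────────────────
  a b c d e f g h

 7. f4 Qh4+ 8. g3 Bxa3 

  a b c d e f g h
  ─────────────────
8│♜ · · · ♚ · ♞ ♜│8
7│♟ ♟ ♟ · · ♟ ♟ ·│7
6│· · ♞ · · · · ♟│6
5│· · · · ♟ · · ·│5
4│· · · · · ♙ · ♛│4
3│♝ · · ♙ · · ♙ ♝│3
2│♙ ♙ ♙ · ♙ · · ♙│2
1│♖ · · ♕ ♔ ♗ · ♖│1
  ─────────────────
  a b c d e f g h

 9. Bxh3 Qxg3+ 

  a b c d e f g h
  ─────────────────
8│♜ · · · ♚ · ♞ ♜│8
7│♟ ♟ ♟ · · ♟ ♟ ·│7
6│· · ♞ · · · · ♟│6
5│· · · · ♟ · · ·│5
4│· · · · · ♙ · ·│4
3│♝ · · ♙ · · ♛ ♗│3
2│♙ ♙ ♙ · ♙ · · ♙│2
1│♖ · · ♕ ♔ · · ♖│1
  ─────────────────
  a b c d e f g h
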